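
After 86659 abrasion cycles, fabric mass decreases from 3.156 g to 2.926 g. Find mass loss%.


Formula: Mass loss% = ((m_before - m_after) / m_before) * 100
Step 1: Mass loss = 3.156 - 2.926 = 0.23 g
Step 2: Ratio = 0.23 / 3.156 = 0.0728771
Step 3: Mass loss% = 0.0728771 * 100 = 7.28771% ≈ 7.29%

7.29%


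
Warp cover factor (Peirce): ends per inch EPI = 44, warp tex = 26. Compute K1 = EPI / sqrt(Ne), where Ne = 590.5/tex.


Formula: K1 = EPI / sqrt(Ne), with Ne = 590.5 / tex_warp
Step 1: Ne = 590.5 / 26 = 22.712
Step 2: sqrt(Ne) = sqrt(22.712) = 4.7657
Step 3: K1 = 44 / 4.7657 = 9.2

9.2


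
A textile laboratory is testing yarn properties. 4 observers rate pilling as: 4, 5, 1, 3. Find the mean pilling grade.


Formula: Mean = sum / count
Sum = 4 + 5 + 1 + 3 = 13
Mean = 13 / 4 = 3.3

3.3


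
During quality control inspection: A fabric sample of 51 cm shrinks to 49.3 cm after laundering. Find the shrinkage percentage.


Formula: Shrinkage% = ((L_before - L_after) / L_before) * 100
Step 1: Shrinkage = 51 - 49.3 = 1.7 cm
Step 2: Shrinkage% = (1.7 / 51) * 100
Step 3: Shrinkage% = 0.033333 * 100 = 3.3333% ≈ 3.3%

3.3%


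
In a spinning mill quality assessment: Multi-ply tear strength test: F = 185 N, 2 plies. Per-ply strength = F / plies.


Formula: Per-ply strength = Total force / Number of plies
Per-ply = 185 N / 2
Per-ply = 92.5 N

92.5 N


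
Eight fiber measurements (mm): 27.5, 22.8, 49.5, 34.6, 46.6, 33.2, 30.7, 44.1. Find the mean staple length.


Formula: Mean = sum of lengths / count
Sum = 27.5 + 22.8 + 49.5 + 34.6 + 46.6 + 33.2 + 30.7 + 44.1
Sum = 289.0 mm
Mean = 289.0 / 8 = 36.13 mm

36.13 mm


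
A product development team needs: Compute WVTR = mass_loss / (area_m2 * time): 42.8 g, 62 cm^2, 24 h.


Formula: WVTR = mass_loss / (area * time)
Step 1: Convert area: 62 cm^2 = 0.0062 m^2
Step 2: WVTR = 42.8 g / (0.0062 m^2 * 24 h)
Step 3: WVTR = 42.8 / 0.1488 = 287.6 g/m^2/h

287.6 g/m^2/h


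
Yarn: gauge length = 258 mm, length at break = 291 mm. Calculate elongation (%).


Formula: Elongation (%) = ((L_break - L0) / L0) * 100
Step 1: Extension = 291 - 258 = 33 mm
Step 2: Elongation = (33 / 258) * 100
Step 3: Elongation = 0.127907 * 100 = 12.7907% ≈ 12.8%

12.8%


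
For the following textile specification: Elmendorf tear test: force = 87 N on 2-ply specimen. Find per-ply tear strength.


Formula: Per-ply strength = Total force / Number of plies
Per-ply = 87 N / 2
Per-ply = 43.5 N

43.5 N


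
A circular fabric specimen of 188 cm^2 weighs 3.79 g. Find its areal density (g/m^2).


Formula: GSM = mass_g / area_m2
Step 1: Convert area: 188 cm^2 = 188 / 10000 = 0.0188 m^2
Step 2: GSM = 3.79 g / 0.0188 m^2 = 201.6 g/m^2

201.6 g/m^2


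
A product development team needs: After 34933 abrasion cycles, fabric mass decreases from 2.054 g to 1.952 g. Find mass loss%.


Formula: Mass loss% = ((m_before - m_after) / m_before) * 100
Step 1: Mass loss = 2.054 - 1.952 = 0.102 g
Step 2: Ratio = 0.102 / 2.054 = 0.0496592
Step 3: Mass loss% = 0.0496592 * 100 = 4.96592% ≈ 4.97%

4.97%


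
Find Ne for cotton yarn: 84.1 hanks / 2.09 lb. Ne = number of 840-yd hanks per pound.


Formula: Ne = hanks / mass_lb
Substituting: Ne = 84.1 / 2.09
Ne = 40.2

40.2 Ne


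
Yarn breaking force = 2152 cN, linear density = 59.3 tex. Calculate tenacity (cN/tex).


Formula: Tenacity = Breaking force / Linear density
Tenacity = 2152 cN / 59.3 tex
Tenacity = 36.29 cN/tex

36.29 cN/tex


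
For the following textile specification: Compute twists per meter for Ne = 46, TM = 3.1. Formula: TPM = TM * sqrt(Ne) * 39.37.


Formula: TPM = TM * sqrt(Ne) * 39.37
Step 1: sqrt(Ne) = sqrt(46) = 6.7823
Step 2: TM * sqrt(Ne) = 3.1 * 6.7823 = 21.0251
Step 3: TPM = 21.0251 * 39.37 = 828 twists/m

828 twists/m


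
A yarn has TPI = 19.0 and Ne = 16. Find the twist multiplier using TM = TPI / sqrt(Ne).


Formula: TM = TPI / sqrt(Ne)
Step 1: sqrt(Ne) = sqrt(16) = 4
Step 2: TM = 19.0 / 4 = 4.75

4.75 TM


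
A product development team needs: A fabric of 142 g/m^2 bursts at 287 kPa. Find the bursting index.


Formula: Bursting Index = Bursting Strength / Fabric GSM
BI = 287 kPa / 142 g/m^2
BI = 2.021 kPa/(g/m^2)

2.021 kPa/(g/m^2)


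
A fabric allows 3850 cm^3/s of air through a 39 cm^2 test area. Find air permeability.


Formula: Air Permeability = Airflow / Test Area
AP = 3850 cm^3/s / 39 cm^2
AP = 98.7 cm^3/s/cm^2

98.7 cm^3/s/cm^2


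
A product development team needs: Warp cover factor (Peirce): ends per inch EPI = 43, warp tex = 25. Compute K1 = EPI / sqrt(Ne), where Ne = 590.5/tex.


Formula: K1 = EPI / sqrt(Ne), with Ne = 590.5 / tex_warp
Step 1: Ne = 590.5 / 25 = 23.62
Step 2: sqrt(Ne) = sqrt(23.62) = 4.86
Step 3: K1 = 43 / 4.86 = 8.8

8.8


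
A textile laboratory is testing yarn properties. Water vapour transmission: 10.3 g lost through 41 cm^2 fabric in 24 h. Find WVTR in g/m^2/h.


Formula: WVTR = mass_loss / (area * time)
Step 1: Convert area: 41 cm^2 = 0.0041 m^2
Step 2: WVTR = 10.3 g / (0.0041 m^2 * 24 h)
Step 3: WVTR = 10.3 / 0.0984 = 104.7 g/m^2/h

104.7 g/m^2/h


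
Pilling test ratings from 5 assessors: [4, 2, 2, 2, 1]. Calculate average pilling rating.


Formula: Mean = sum / count
Sum = 4 + 2 + 2 + 2 + 1 = 11
Mean = 11 / 5 = 2.2

2.2


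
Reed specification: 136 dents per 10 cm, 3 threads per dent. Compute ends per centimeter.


Formula: EPC = (dents per 10 cm * ends per dent) / 10
Step 1: Total ends per 10 cm = 136 * 3 = 408
Step 2: EPC = 408 / 10 = 40.8 ends/cm

40.8 ends/cm


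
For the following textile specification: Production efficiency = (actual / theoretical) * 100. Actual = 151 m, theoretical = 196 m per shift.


Formula: Efficiency% = (Actual output / Theoretical output) * 100
Efficiency% = (151 / 196) * 100
Efficiency% = 0.770408 * 100 = 77.0408% ≈ 77.0%

77.0%


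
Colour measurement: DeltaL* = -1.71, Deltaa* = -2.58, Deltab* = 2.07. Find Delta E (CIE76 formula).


Formula: Delta E = sqrt(dL*^2 + da*^2 + db*^2)
Step 1: dL*^2 = (-1.71)^2 = 2.9241
Step 2: da*^2 = (-2.58)^2 = 6.6564
Step 3: db*^2 = 2.07^2 = 4.2849
Step 4: Sum = 2.9241 + 6.6564 + 4.2849 = 13.8654
Step 5: Delta E = sqrt(13.8654) = 3.72

3.72 Delta E


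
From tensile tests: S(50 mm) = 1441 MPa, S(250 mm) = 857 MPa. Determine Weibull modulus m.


Formula: m = ln(L1/L2) / ln(S2/S1)
Step 1: ln(L1/L2) = ln(50/250) = -1.60944
Step 2: S2/S1 = 857/1441 = 0.59473
Step 3: ln(S2/S1) = ln(0.59473) = -0.51965
Step 4: m = -1.60944 / -0.51965 = 3.10

3.10 (Weibull m)


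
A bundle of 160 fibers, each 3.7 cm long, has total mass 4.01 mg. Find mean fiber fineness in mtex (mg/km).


Formula: fineness (mtex) = mass (mg) / total length (km) = (mass_mg / total_length_m) * 1000
Step 1: Convert fiber length: 3.7 cm = 0.037 m
Step 2: Total fiber length = 160 * 0.037 = 5.92 m
Step 3: Linear density = 4.01 mg / 5.92 m = 0.6774 mg/m
Step 4: fineness = 0.6774 * 1000 = 677.4 mtex

677.4 mtex


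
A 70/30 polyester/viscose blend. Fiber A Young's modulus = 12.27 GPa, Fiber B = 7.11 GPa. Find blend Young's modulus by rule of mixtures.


Formula: Blend property = (fraction_A * property_A) + (fraction_B * property_B)
Step 1: Contribution A = 70/100 * 12.27 GPa = 8.589 GPa
Step 2: Contribution B = 30/100 * 7.11 GPa = 2.133 GPa
Step 3: Blend Young's modulus = 8.589 + 2.133 = 10.722 GPa

10.722 GPa


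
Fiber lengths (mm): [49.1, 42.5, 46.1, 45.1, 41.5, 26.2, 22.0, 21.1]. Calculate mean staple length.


Formula: Mean = sum of lengths / count
Sum = 49.1 + 42.5 + 46.1 + 45.1 + 41.5 + 26.2 + 22.0 + 21.1
Sum = 293.6 mm
Mean = 293.6 / 8 = 36.70 mm

36.70 mm


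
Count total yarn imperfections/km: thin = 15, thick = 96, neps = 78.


Formula: Total = thin places + thick places + neps
Total = 15 + 96 + 78
Total = 189 imperfections/km

189 imperfections/km


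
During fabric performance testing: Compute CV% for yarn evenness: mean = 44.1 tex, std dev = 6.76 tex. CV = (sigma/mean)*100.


Formula: CV% = (standard deviation / mean) * 100
Step 1: Ratio = 6.76 / 44.1 = 0.153288
Step 2: CV% = 0.153288 * 100 = 15.3288% ≈ 15.3%

15.3%


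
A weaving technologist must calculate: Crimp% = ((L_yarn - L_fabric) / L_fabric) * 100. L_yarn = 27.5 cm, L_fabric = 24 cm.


Formula: Crimp% = ((L_yarn - L_fabric) / L_fabric) * 100
Step 1: Extension = 27.5 - 24 = 3.5 cm
Step 2: Crimp% = (3.5 / 24) * 100
Step 3: Crimp% = 0.145833 * 100 = 14.5833% ≈ 14.6%

14.6%


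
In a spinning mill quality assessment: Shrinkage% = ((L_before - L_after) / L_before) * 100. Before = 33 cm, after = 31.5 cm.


Formula: Shrinkage% = ((L_before - L_after) / L_before) * 100
Step 1: Shrinkage = 33 - 31.5 = 1.5 cm
Step 2: Shrinkage% = (1.5 / 33) * 100
Step 3: Shrinkage% = 0.045455 * 100 = 4.5455% ≈ 4.5%

4.5%


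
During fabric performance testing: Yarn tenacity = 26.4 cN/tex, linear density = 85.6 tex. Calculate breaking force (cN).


Formula: Breaking force = Tenacity * Linear density
F = 26.4 cN/tex * 85.6 tex
F = 2259.84 cN

2259.84 cN


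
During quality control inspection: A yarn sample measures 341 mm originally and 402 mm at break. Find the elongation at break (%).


Formula: Elongation (%) = ((L_break - L0) / L0) * 100
Step 1: Extension = 402 - 341 = 61 mm
Step 2: Elongation = (61 / 341) * 100
Step 3: Elongation = 0.178886 * 100 = 17.8886% ≈ 17.9%

17.9%


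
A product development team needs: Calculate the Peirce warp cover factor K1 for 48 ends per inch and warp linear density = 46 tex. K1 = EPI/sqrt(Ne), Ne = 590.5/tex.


Formula: K1 = EPI / sqrt(Ne), with Ne = 590.5 / tex_warp
Step 1: Ne = 590.5 / 46 = 12.837
Step 2: sqrt(Ne) = sqrt(12.837) = 3.5829
Step 3: K1 = 48 / 3.5829 = 13.4

13.4


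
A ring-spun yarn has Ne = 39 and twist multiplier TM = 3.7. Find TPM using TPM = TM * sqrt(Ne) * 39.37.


Formula: TPM = TM * sqrt(Ne) * 39.37
Step 1: sqrt(Ne) = sqrt(39) = 6.245
Step 2: TM * sqrt(Ne) = 3.7 * 6.245 = 23.1065
Step 3: TPM = 23.1065 * 39.37 = 910 twists/m

910 twists/m


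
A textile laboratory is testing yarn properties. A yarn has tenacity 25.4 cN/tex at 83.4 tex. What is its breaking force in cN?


Formula: Breaking force = Tenacity * Linear density
F = 25.4 cN/tex * 83.4 tex
F = 2118.36 cN

2118.36 cN


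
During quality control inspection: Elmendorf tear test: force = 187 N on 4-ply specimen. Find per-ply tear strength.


Formula: Per-ply strength = Total force / Number of plies
Per-ply = 187 N / 4
Per-ply = 46.75 N

46.75 N


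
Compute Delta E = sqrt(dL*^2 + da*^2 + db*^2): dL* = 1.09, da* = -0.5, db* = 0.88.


Formula: Delta E = sqrt(dL*^2 + da*^2 + db*^2)
Step 1: dL*^2 = 1.09^2 = 1.1881
Step 2: da*^2 = (-0.5)^2 = 0.25
Step 3: db*^2 = 0.88^2 = 0.7744
Step 4: Sum = 1.1881 + 0.25 + 0.7744 = 2.2125
Step 5: Delta E = sqrt(2.2125) = 1.49

1.49 Delta E


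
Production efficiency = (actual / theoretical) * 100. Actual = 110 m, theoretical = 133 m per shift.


Formula: Efficiency% = (Actual output / Theoretical output) * 100
Efficiency% = (110 / 133) * 100
Efficiency% = 0.827068 * 100 = 82.7068% ≈ 82.7%

82.7%


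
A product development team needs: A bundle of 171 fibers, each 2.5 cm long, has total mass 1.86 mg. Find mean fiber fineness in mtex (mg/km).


Formula: fineness (mtex) = mass (mg) / total length (km) = (mass_mg / total_length_m) * 1000
Step 1: Convert fiber length: 2.5 cm = 0.025 m
Step 2: Total fiber length = 171 * 0.025 = 4.275 m
Step 3: Linear density = 1.86 mg / 4.275 m = 0.4351 mg/m
Step 4: fineness = 0.4351 * 1000 = 435.1 mtex

435.1 mtex


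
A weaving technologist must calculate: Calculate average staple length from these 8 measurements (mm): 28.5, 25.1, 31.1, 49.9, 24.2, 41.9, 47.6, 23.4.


Formula: Mean = sum of lengths / count
Sum = 28.5 + 25.1 + 31.1 + 49.9 + 24.2 + 41.9 + 47.6 + 23.4
Sum = 271.7 mm
Mean = 271.7 / 8 = 33.96 mm

33.96 mm


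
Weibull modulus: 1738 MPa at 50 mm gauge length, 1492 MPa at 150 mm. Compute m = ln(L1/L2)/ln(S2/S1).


Formula: m = ln(L1/L2) / ln(S2/S1)
Step 1: ln(L1/L2) = ln(50/150) = -1.09861
Step 2: S2/S1 = 1492/1738 = 0.85846
Step 3: ln(S2/S1) = ln(0.85846) = -0.15262
Step 4: m = -1.09861 / -0.15262 = 7.20

7.20 (Weibull m)


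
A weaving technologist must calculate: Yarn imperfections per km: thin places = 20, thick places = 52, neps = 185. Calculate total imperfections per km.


Formula: Total = thin places + thick places + neps
Total = 20 + 52 + 185
Total = 257 imperfections/km

257 imperfections/km


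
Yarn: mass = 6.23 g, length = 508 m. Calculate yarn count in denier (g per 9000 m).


Formula: den = (mass_g / length_m) * 9000
Substituting: den = (6.23 / 508) * 9000
Intermediate: 6.23 / 508 = 0.01226378 g/m
den = 0.01226378 * 9000 = 110.4 denier

110.4 denier


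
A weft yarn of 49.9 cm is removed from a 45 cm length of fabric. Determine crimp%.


Formula: Crimp% = ((L_yarn - L_fabric) / L_fabric) * 100
Step 1: Extension = 49.9 - 45 = 4.9 cm
Step 2: Crimp% = (4.9 / 45) * 100
Step 3: Crimp% = 0.108889 * 100 = 10.8889% ≈ 10.9%

10.9%


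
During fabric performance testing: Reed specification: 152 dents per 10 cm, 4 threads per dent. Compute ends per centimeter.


Formula: EPC = (dents per 10 cm * ends per dent) / 10
Step 1: Total ends per 10 cm = 152 * 4 = 608
Step 2: EPC = 608 / 10 = 60.8 ends/cm

60.8 ends/cm


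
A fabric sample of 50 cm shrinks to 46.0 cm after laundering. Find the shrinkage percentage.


Formula: Shrinkage% = ((L_before - L_after) / L_before) * 100
Step 1: Shrinkage = 50 - 46.0 = 4.0 cm
Step 2: Shrinkage% = (4.0 / 50) * 100
Step 3: Shrinkage% = 0.08 * 100 = 8.0%

8.0%


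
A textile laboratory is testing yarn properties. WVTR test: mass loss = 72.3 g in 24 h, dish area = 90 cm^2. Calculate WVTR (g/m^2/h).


Formula: WVTR = mass_loss / (area * time)
Step 1: Convert area: 90 cm^2 = 0.009 m^2
Step 2: WVTR = 72.3 g / (0.009 m^2 * 24 h)
Step 3: WVTR = 72.3 / 0.216 = 334.7 g/m^2/h

334.7 g/m^2/h


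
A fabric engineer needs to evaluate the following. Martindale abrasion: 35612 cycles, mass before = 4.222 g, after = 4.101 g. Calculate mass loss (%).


Formula: Mass loss% = ((m_before - m_after) / m_before) * 100
Step 1: Mass loss = 4.222 - 4.101 = 0.121 g
Step 2: Ratio = 0.121 / 4.222 = 0.0286594
Step 3: Mass loss% = 0.0286594 * 100 = 2.86594% ≈ 2.87%

2.87%


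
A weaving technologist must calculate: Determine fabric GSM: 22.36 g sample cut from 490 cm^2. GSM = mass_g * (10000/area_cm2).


Formula: GSM = mass_g / area_m2
Step 1: Convert area: 490 cm^2 = 490 / 10000 = 0.049 m^2
Step 2: GSM = 22.36 g / 0.049 m^2 = 456.3 g/m^2

456.3 g/m^2


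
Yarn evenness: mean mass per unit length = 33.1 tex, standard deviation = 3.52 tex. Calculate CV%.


Formula: CV% = (standard deviation / mean) * 100
Step 1: Ratio = 3.52 / 33.1 = 0.106344
Step 2: CV% = 0.106344 * 100 = 10.6344% ≈ 10.6%

10.6%


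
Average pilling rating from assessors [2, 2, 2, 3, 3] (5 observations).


Formula: Mean = sum / count
Sum = 2 + 2 + 2 + 3 + 3 = 12
Mean = 12 / 5 = 2.4

2.4


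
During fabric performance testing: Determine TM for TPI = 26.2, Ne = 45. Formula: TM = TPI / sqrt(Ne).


Formula: TM = TPI / sqrt(Ne)
Step 1: sqrt(Ne) = sqrt(45) = 6.7082
Step 2: TM = 26.2 / 6.7082 = 3.91

3.91 TM


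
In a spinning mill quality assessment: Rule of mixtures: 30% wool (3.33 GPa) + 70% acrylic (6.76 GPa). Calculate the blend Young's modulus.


Formula: Blend property = (fraction_A * property_A) + (fraction_B * property_B)
Step 1: Contribution A = 30/100 * 3.33 GPa = 0.999 GPa
Step 2: Contribution B = 70/100 * 6.76 GPa = 4.732 GPa
Step 3: Blend Young's modulus = 0.999 + 4.732 = 5.731 GPa

5.731 GPa


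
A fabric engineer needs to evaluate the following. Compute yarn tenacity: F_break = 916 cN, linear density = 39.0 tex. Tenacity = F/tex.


Formula: Tenacity = Breaking force / Linear density
Tenacity = 916 cN / 39.0 tex
Tenacity = 23.49 cN/tex

23.49 cN/tex


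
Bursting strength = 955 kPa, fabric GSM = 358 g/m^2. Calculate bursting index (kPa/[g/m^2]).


Formula: Bursting Index = Bursting Strength / Fabric GSM
BI = 955 kPa / 358 g/m^2
BI = 2.668 kPa/(g/m^2)

2.668 kPa/(g/m^2)


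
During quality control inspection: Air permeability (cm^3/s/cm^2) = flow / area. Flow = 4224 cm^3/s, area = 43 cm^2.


Formula: Air Permeability = Airflow / Test Area
AP = 4224 cm^3/s / 43 cm^2
AP = 98.2 cm^3/s/cm^2

98.2 cm^3/s/cm^2


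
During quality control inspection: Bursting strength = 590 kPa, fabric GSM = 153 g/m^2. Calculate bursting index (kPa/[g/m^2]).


Formula: Bursting Index = Bursting Strength / Fabric GSM
BI = 590 kPa / 153 g/m^2
BI = 3.856 kPa/(g/m^2)

3.856 kPa/(g/m^2)


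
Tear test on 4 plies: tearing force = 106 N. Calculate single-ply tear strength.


Formula: Per-ply strength = Total force / Number of plies
Per-ply = 106 N / 4
Per-ply = 26.5 N

26.5 N


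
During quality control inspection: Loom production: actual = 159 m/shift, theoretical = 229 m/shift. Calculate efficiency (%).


Formula: Efficiency% = (Actual output / Theoretical output) * 100
Efficiency% = (159 / 229) * 100
Efficiency% = 0.694323 * 100 = 69.4323% ≈ 69.4%

69.4%


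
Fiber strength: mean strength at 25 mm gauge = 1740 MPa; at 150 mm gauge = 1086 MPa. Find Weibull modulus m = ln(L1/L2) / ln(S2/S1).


Formula: m = ln(L1/L2) / ln(S2/S1)
Step 1: ln(L1/L2) = ln(25/150) = -1.79176
Step 2: S2/S1 = 1086/1740 = 0.62414
Step 3: ln(S2/S1) = ln(0.62414) = -0.47138
Step 4: m = -1.79176 / -0.47138 = 3.80

3.80 (Weibull m)


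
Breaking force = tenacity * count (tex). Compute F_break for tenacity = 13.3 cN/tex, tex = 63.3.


Formula: Breaking force = Tenacity * Linear density
F = 13.3 cN/tex * 63.3 tex
F = 841.89 cN

841.89 cN


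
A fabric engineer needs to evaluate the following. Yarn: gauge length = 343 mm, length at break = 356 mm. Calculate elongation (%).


Formula: Elongation (%) = ((L_break - L0) / L0) * 100
Step 1: Extension = 356 - 343 = 13 mm
Step 2: Elongation = (13 / 343) * 100
Step 3: Elongation = 0.037901 * 100 = 3.7901% ≈ 3.8%

3.8%


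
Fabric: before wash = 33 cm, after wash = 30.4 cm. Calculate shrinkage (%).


Formula: Shrinkage% = ((L_before - L_after) / L_before) * 100
Step 1: Shrinkage = 33 - 30.4 = 2.6 cm
Step 2: Shrinkage% = (2.6 / 33) * 100
Step 3: Shrinkage% = 0.078788 * 100 = 7.8788% ≈ 7.9%

7.9%


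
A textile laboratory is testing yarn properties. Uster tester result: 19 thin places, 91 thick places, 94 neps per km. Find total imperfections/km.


Formula: Total = thin places + thick places + neps
Total = 19 + 91 + 94
Total = 204 imperfections/km

204 imperfections/km


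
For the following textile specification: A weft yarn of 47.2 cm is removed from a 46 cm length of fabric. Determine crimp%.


Formula: Crimp% = ((L_yarn - L_fabric) / L_fabric) * 100
Step 1: Extension = 47.2 - 46 = 1.2 cm
Step 2: Crimp% = (1.2 / 46) * 100
Step 3: Crimp% = 0.026087 * 100 = 2.6087% ≈ 2.6%

2.6%


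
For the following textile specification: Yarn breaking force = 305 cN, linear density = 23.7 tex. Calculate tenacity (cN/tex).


Formula: Tenacity = Breaking force / Linear density
Tenacity = 305 cN / 23.7 tex
Tenacity = 12.87 cN/tex

12.87 cN/tex


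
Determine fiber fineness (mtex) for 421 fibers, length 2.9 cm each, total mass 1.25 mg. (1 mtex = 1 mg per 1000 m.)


Formula: fineness (mtex) = mass (mg) / total length (km) = (mass_mg / total_length_m) * 1000
Step 1: Convert fiber length: 2.9 cm = 0.029 m
Step 2: Total fiber length = 421 * 0.029 = 12.209 m
Step 3: Linear density = 1.25 mg / 12.209 m = 0.1024 mg/m
Step 4: fineness = 0.1024 * 1000 = 102.4 mtex

102.4 mtex


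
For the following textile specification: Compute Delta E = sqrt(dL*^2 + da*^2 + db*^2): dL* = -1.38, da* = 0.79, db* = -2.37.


Formula: Delta E = sqrt(dL*^2 + da*^2 + db*^2)
Step 1: dL*^2 = (-1.38)^2 = 1.9044
Step 2: da*^2 = 0.79^2 = 0.6241
Step 3: db*^2 = (-2.37)^2 = 5.6169
Step 4: Sum = 1.9044 + 0.6241 + 5.6169 = 8.1454
Step 5: Delta E = sqrt(8.1454) = 2.85

2.85 Delta E


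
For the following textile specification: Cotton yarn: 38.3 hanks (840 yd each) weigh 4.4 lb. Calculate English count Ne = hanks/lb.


Formula: Ne = hanks / mass_lb
Substituting: Ne = 38.3 / 4.4
Ne = 8.7

8.7 Ne


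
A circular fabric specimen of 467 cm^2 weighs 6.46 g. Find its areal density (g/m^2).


Formula: GSM = mass_g / area_m2
Step 1: Convert area: 467 cm^2 = 467 / 10000 = 0.0467 m^2
Step 2: GSM = 6.46 g / 0.0467 m^2 = 138.3 g/m^2

138.3 g/m^2


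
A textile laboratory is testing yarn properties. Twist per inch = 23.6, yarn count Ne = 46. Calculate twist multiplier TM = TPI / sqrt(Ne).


Formula: TM = TPI / sqrt(Ne)
Step 1: sqrt(Ne) = sqrt(46) = 6.7823
Step 2: TM = 23.6 / 6.7823 = 3.48

3.48 TM


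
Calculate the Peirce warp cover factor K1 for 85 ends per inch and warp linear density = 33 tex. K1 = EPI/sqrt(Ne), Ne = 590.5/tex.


Formula: K1 = EPI / sqrt(Ne), with Ne = 590.5 / tex_warp
Step 1: Ne = 590.5 / 33 = 17.894
Step 2: sqrt(Ne) = sqrt(17.894) = 4.2301
Step 3: K1 = 85 / 4.2301 = 20.1

20.1


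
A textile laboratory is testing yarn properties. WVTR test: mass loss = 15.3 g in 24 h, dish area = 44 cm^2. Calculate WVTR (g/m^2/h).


Formula: WVTR = mass_loss / (area * time)
Step 1: Convert area: 44 cm^2 = 0.0044 m^2
Step 2: WVTR = 15.3 g / (0.0044 m^2 * 24 h)
Step 3: WVTR = 15.3 / 0.1056 = 144.9 g/m^2/h

144.9 g/m^2/h


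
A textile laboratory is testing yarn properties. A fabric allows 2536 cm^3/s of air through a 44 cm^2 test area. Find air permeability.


Formula: Air Permeability = Airflow / Test Area
AP = 2536 cm^3/s / 44 cm^2
AP = 57.6 cm^3/s/cm^2

57.6 cm^3/s/cm^2


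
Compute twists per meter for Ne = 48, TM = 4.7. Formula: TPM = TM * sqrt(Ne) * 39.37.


Formula: TPM = TM * sqrt(Ne) * 39.37
Step 1: sqrt(Ne) = sqrt(48) = 6.9282
Step 2: TM * sqrt(Ne) = 4.7 * 6.9282 = 32.5625
Step 3: TPM = 32.5625 * 39.37 = 1282 twists/m

1282 twists/m


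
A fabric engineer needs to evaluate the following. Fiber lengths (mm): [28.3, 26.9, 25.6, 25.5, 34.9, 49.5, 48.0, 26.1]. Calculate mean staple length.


Formula: Mean = sum of lengths / count
Sum = 28.3 + 26.9 + 25.6 + 25.5 + 34.9 + 49.5 + 48.0 + 26.1
Sum = 264.8 mm
Mean = 264.8 / 8 = 33.10 mm

33.10 mm


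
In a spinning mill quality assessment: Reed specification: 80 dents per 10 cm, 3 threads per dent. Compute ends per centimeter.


Formula: EPC = (dents per 10 cm * ends per dent) / 10
Step 1: Total ends per 10 cm = 80 * 3 = 240
Step 2: EPC = 240 / 10 = 24.0 ends/cm

24.0 ends/cm


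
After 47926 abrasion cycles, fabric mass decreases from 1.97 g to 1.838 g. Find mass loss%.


Formula: Mass loss% = ((m_before - m_after) / m_before) * 100
Step 1: Mass loss = 1.97 - 1.838 = 0.132 g
Step 2: Ratio = 0.132 / 1.97 = 0.0670051
Step 3: Mass loss% = 0.0670051 * 100 = 6.70051% ≈ 6.70%

6.70%


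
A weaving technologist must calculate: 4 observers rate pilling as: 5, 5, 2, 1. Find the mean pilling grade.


Formula: Mean = sum / count
Sum = 5 + 5 + 2 + 1 = 13
Mean = 13 / 4 = 3.3

3.3


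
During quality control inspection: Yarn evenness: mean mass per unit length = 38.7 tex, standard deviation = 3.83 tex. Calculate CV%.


Formula: CV% = (standard deviation / mean) * 100
Step 1: Ratio = 3.83 / 38.7 = 0.098966
Step 2: CV% = 0.098966 * 100 = 9.8966% ≈ 9.9%

9.9%


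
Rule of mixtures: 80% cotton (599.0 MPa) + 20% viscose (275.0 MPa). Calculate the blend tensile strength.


Formula: Blend property = (fraction_A * property_A) + (fraction_B * property_B)
Step 1: Contribution A = 80/100 * 599.0 MPa = 479.2 MPa
Step 2: Contribution B = 20/100 * 275.0 MPa = 55.0 MPa
Step 3: Blend tensile strength = 479.2 + 55.0 = 534.2 MPa

534.2 MPa


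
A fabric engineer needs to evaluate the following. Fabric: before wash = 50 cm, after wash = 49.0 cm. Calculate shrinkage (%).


Formula: Shrinkage% = ((L_before - L_after) / L_before) * 100
Step 1: Shrinkage = 50 - 49.0 = 1.0 cm
Step 2: Shrinkage% = (1.0 / 50) * 100
Step 3: Shrinkage% = 0.02 * 100 = 2.0%

2.0%


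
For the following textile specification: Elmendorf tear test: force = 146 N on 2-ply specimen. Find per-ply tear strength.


Formula: Per-ply strength = Total force / Number of plies
Per-ply = 146 N / 2
Per-ply = 73 N

73 N


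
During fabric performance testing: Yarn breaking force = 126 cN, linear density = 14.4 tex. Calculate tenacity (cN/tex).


Formula: Tenacity = Breaking force / Linear density
Tenacity = 126 cN / 14.4 tex
Tenacity = 8.75 cN/tex

8.75 cN/tex


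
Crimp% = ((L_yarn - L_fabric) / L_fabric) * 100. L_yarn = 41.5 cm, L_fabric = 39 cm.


Formula: Crimp% = ((L_yarn - L_fabric) / L_fabric) * 100
Step 1: Extension = 41.5 - 39 = 2.5 cm
Step 2: Crimp% = (2.5 / 39) * 100
Step 3: Crimp% = 0.064103 * 100 = 6.4103% ≈ 6.4%

6.4%


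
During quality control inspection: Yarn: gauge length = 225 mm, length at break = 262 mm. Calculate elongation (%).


Formula: Elongation (%) = ((L_break - L0) / L0) * 100
Step 1: Extension = 262 - 225 = 37 mm
Step 2: Elongation = (37 / 225) * 100
Step 3: Elongation = 0.164444 * 100 = 16.4444% ≈ 16.4%

16.4%


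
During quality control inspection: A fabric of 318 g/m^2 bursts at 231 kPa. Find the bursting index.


Formula: Bursting Index = Bursting Strength / Fabric GSM
BI = 231 kPa / 318 g/m^2
BI = 0.726 kPa/(g/m^2)

0.726 kPa/(g/m^2)


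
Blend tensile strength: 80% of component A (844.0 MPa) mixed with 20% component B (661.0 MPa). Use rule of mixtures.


Formula: Blend property = (fraction_A * property_A) + (fraction_B * property_B)
Step 1: Contribution A = 80/100 * 844.0 MPa = 675.2 MPa
Step 2: Contribution B = 20/100 * 661.0 MPa = 132.2 MPa
Step 3: Blend tensile strength = 675.2 + 132.2 = 807.4 MPa

807.4 MPa


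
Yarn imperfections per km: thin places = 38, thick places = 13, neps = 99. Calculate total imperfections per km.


Formula: Total = thin places + thick places + neps
Total = 38 + 13 + 99
Total = 150 imperfections/km

150 imperfections/km


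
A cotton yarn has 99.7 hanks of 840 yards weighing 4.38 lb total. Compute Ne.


Formula: Ne = hanks / mass_lb
Substituting: Ne = 99.7 / 4.38
Ne = 22.8

22.8 Ne


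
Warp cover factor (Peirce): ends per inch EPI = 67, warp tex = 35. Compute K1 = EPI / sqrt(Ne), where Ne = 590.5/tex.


Formula: K1 = EPI / sqrt(Ne), with Ne = 590.5 / tex_warp
Step 1: Ne = 590.5 / 35 = 16.871
Step 2: sqrt(Ne) = sqrt(16.871) = 4.1074
Step 3: K1 = 67 / 4.1074 = 16.3

16.3


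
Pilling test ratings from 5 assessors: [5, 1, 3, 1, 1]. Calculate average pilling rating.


Formula: Mean = sum / count
Sum = 5 + 1 + 3 + 1 + 1 = 11
Mean = 11 / 5 = 2.2

2.2


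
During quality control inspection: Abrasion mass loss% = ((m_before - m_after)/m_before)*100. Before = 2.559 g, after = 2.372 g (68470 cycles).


Formula: Mass loss% = ((m_before - m_after) / m_before) * 100
Step 1: Mass loss = 2.559 - 2.372 = 0.187 g
Step 2: Ratio = 0.187 / 2.559 = 0.0730754
Step 3: Mass loss% = 0.0730754 * 100 = 7.30754% ≈ 7.31%

7.31%


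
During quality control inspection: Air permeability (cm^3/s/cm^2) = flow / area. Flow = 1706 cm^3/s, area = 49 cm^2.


Formula: Air Permeability = Airflow / Test Area
AP = 1706 cm^3/s / 49 cm^2
AP = 34.8 cm^3/s/cm^2

34.8 cm^3/s/cm^2


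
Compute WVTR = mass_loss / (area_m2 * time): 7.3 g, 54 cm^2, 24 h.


Formula: WVTR = mass_loss / (area * time)
Step 1: Convert area: 54 cm^2 = 0.0054 m^2
Step 2: WVTR = 7.3 g / (0.0054 m^2 * 24 h)
Step 3: WVTR = 7.3 / 0.1296 = 56.3 g/m^2/h

56.3 g/m^2/h


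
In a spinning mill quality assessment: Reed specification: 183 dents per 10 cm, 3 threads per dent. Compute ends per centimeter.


Formula: EPC = (dents per 10 cm * ends per dent) / 10
Step 1: Total ends per 10 cm = 183 * 3 = 549
Step 2: EPC = 549 / 10 = 54.9 ends/cm

54.9 ends/cm


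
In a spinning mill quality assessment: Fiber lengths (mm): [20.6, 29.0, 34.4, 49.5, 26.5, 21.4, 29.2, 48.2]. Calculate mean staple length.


Formula: Mean = sum of lengths / count
Sum = 20.6 + 29.0 + 34.4 + 49.5 + 26.5 + 21.4 + 29.2 + 48.2
Sum = 258.8 mm
Mean = 258.8 / 8 = 32.35 mm

32.35 mm


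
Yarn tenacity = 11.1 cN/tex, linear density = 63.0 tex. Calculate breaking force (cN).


Formula: Breaking force = Tenacity * Linear density
F = 11.1 cN/tex * 63.0 tex
F = 699.30 cN

699.30 cN


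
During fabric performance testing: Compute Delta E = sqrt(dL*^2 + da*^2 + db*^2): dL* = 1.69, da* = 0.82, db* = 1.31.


Formula: Delta E = sqrt(dL*^2 + da*^2 + db*^2)
Step 1: dL*^2 = 1.69^2 = 2.8561
Step 2: da*^2 = 0.82^2 = 0.6724
Step 3: db*^2 = 1.31^2 = 1.7161
Step 4: Sum = 2.8561 + 0.6724 + 1.7161 = 5.2446
Step 5: Delta E = sqrt(5.2446) = 2.29

2.29 Delta E


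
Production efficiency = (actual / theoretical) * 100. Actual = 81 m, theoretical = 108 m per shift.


Formula: Efficiency% = (Actual output / Theoretical output) * 100
Efficiency% = (81 / 108) * 100
Efficiency% = 0.75 * 100 = 75.0%

75.0%


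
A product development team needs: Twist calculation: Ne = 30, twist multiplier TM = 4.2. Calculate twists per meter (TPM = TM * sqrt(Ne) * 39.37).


Formula: TPM = TM * sqrt(Ne) * 39.37
Step 1: sqrt(Ne) = sqrt(30) = 5.4772
Step 2: TM * sqrt(Ne) = 4.2 * 5.4772 = 23.0042
Step 3: TPM = 23.0042 * 39.37 = 906 twists/m

906 twists/m


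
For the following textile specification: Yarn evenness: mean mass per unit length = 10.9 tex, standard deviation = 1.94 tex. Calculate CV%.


Formula: CV% = (standard deviation / mean) * 100
Step 1: Ratio = 1.94 / 10.9 = 0.177982
Step 2: CV% = 0.177982 * 100 = 17.7982% ≈ 17.8%

17.8%


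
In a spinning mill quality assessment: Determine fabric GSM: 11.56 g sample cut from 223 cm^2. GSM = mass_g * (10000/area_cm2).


Formula: GSM = mass_g / area_m2
Step 1: Convert area: 223 cm^2 = 223 / 10000 = 0.0223 m^2
Step 2: GSM = 11.56 g / 0.0223 m^2 = 518.4 g/m^2

518.4 g/m^2


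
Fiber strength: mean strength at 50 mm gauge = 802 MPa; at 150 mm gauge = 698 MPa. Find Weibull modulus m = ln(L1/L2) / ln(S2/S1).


Formula: m = ln(L1/L2) / ln(S2/S1)
Step 1: ln(L1/L2) = ln(50/150) = -1.09861
Step 2: S2/S1 = 698/802 = 0.87032
Step 3: ln(S2/S1) = ln(0.87032) = -0.13889
Step 4: m = -1.09861 / -0.13889 = 7.91

7.91 (Weibull m)


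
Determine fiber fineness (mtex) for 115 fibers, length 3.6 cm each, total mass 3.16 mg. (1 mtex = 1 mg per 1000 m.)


Formula: fineness (mtex) = mass (mg) / total length (km) = (mass_mg / total_length_m) * 1000
Step 1: Convert fiber length: 3.6 cm = 0.036 m
Step 2: Total fiber length = 115 * 0.036 = 4.14 m
Step 3: Linear density = 3.16 mg / 4.14 m = 0.7633 mg/m
Step 4: fineness = 0.7633 * 1000 = 763.3 mtex

763.3 mtex


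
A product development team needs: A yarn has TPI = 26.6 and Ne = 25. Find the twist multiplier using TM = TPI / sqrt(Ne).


Formula: TM = TPI / sqrt(Ne)
Step 1: sqrt(Ne) = sqrt(25) = 5
Step 2: TM = 26.6 / 5 = 5.32

5.32 TM


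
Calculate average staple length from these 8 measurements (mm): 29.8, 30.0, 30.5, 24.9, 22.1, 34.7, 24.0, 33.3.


Formula: Mean = sum of lengths / count
Sum = 29.8 + 30.0 + 30.5 + 24.9 + 22.1 + 34.7 + 24.0 + 33.3
Sum = 229.3 mm
Mean = 229.3 / 8 = 28.66 mm

28.66 mm


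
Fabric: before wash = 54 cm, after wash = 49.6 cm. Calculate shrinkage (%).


Formula: Shrinkage% = ((L_before - L_after) / L_before) * 100
Step 1: Shrinkage = 54 - 49.6 = 4.4 cm
Step 2: Shrinkage% = (4.4 / 54) * 100
Step 3: Shrinkage% = 0.081481 * 100 = 8.1481% ≈ 8.1%

8.1%


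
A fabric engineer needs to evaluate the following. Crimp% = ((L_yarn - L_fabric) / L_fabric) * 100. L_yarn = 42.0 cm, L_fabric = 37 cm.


Formula: Crimp% = ((L_yarn - L_fabric) / L_fabric) * 100
Step 1: Extension = 42.0 - 37 = 5.0 cm
Step 2: Crimp% = (5.0 / 37) * 100
Step 3: Crimp% = 0.135135 * 100 = 13.5135% ≈ 13.5%

13.5%


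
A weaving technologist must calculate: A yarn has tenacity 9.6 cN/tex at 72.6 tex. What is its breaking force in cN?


Formula: Breaking force = Tenacity * Linear density
F = 9.6 cN/tex * 72.6 tex
F = 696.96 cN

696.96 cN


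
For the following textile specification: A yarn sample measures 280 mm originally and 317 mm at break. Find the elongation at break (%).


Formula: Elongation (%) = ((L_break - L0) / L0) * 100
Step 1: Extension = 317 - 280 = 37 mm
Step 2: Elongation = (37 / 280) * 100
Step 3: Elongation = 0.132143 * 100 = 13.2143% ≈ 13.2%

13.2%


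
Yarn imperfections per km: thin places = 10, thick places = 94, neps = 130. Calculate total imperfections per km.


Formula: Total = thin places + thick places + neps
Total = 10 + 94 + 130
Total = 234 imperfections/km

234 imperfections/km


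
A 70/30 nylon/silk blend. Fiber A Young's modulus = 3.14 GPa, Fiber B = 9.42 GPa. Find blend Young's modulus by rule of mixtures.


Formula: Blend property = (fraction_A * property_A) + (fraction_B * property_B)
Step 1: Contribution A = 70/100 * 3.14 GPa = 2.198 GPa
Step 2: Contribution B = 30/100 * 9.42 GPa = 2.826 GPa
Step 3: Blend Young's modulus = 2.198 + 2.826 = 5.024 GPa

5.024 GPa


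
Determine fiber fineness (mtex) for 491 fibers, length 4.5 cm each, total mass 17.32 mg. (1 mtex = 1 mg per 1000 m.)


Formula: fineness (mtex) = mass (mg) / total length (km) = (mass_mg / total_length_m) * 1000
Step 1: Convert fiber length: 4.5 cm = 0.045 m
Step 2: Total fiber length = 491 * 0.045 = 22.095 m
Step 3: Linear density = 17.32 mg / 22.095 m = 0.7839 mg/m
Step 4: fineness = 0.7839 * 1000 = 783.9 mtex

783.9 mtex


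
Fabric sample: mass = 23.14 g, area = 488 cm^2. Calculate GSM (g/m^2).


Formula: GSM = mass_g / area_m2
Step 1: Convert area: 488 cm^2 = 488 / 10000 = 0.0488 m^2
Step 2: GSM = 23.14 g / 0.0488 m^2 = 474.2 g/m^2

474.2 g/m^2


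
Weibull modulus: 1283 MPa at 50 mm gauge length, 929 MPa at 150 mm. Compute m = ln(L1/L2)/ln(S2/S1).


Formula: m = ln(L1/L2) / ln(S2/S1)
Step 1: ln(L1/L2) = ln(50/150) = -1.09861
Step 2: S2/S1 = 929/1283 = 0.72408
Step 3: ln(S2/S1) = ln(0.72408) = -0.32285
Step 4: m = -1.09861 / -0.32285 = 3.40

3.40 (Weibull m)


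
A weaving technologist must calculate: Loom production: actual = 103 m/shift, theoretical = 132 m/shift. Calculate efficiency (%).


Formula: Efficiency% = (Actual output / Theoretical output) * 100
Efficiency% = (103 / 132) * 100
Efficiency% = 0.780303 * 100 = 78.0303% ≈ 78.0%

78.0%


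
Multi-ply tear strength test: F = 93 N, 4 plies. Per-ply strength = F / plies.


Formula: Per-ply strength = Total force / Number of plies
Per-ply = 93 N / 4
Per-ply = 23.25 N

23.25 N


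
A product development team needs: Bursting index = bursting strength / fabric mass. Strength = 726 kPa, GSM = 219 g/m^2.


Formula: Bursting Index = Bursting Strength / Fabric GSM
BI = 726 kPa / 219 g/m^2
BI = 3.315 kPa/(g/m^2)

3.315 kPa/(g/m^2)


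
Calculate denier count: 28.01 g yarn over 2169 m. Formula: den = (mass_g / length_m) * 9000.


Formula: den = (mass_g / length_m) * 9000
Substituting: den = (28.01 / 2169) * 9000
Intermediate: 28.01 / 2169 = 0.01291379 g/m
den = 0.01291379 * 9000 = 116.2 denier

116.2 denier


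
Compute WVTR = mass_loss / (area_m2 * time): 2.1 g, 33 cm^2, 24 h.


Formula: WVTR = mass_loss / (area * time)
Step 1: Convert area: 33 cm^2 = 0.0033 m^2
Step 2: WVTR = 2.1 g / (0.0033 m^2 * 24 h)
Step 3: WVTR = 2.1 / 0.0792 = 26.5 g/m^2/h

26.5 g/m^2/h


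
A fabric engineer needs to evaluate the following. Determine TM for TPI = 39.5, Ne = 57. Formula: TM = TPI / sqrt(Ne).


Formula: TM = TPI / sqrt(Ne)
Step 1: sqrt(Ne) = sqrt(57) = 7.5498
Step 2: TM = 39.5 / 7.5498 = 5.23

5.23 TM


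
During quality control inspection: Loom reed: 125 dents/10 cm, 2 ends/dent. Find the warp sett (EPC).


Formula: EPC = (dents per 10 cm * ends per dent) / 10
Step 1: Total ends per 10 cm = 125 * 2 = 250
Step 2: EPC = 250 / 10 = 25.0 ends/cm

25.0 ends/cm


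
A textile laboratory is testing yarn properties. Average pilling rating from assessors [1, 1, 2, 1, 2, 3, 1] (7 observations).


Formula: Mean = sum / count
Sum = 1 + 1 + 2 + 1 + 2 + 3 + 1 = 11
Mean = 11 / 7 = 1.6

1.6


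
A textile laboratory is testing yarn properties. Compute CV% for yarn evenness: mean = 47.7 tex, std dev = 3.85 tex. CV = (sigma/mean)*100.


Formula: CV% = (standard deviation / mean) * 100
Step 1: Ratio = 3.85 / 47.7 = 0.080713
Step 2: CV% = 0.080713 * 100 = 8.0713% ≈ 8.1%

8.1%


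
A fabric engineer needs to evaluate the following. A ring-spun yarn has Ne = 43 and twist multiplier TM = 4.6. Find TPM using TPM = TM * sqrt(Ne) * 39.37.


Formula: TPM = TM * sqrt(Ne) * 39.37
Step 1: sqrt(Ne) = sqrt(43) = 6.5574
Step 2: TM * sqrt(Ne) = 4.6 * 6.5574 = 30.164
Step 3: TPM = 30.164 * 39.37 = 1188 twists/m

1188 twists/m


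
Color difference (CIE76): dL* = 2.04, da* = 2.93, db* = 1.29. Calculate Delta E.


Formula: Delta E = sqrt(dL*^2 + da*^2 + db*^2)
Step 1: dL*^2 = 2.04^2 = 4.1616
Step 2: da*^2 = 2.93^2 = 8.5849
Step 3: db*^2 = 1.29^2 = 1.6641
Step 4: Sum = 4.1616 + 8.5849 + 1.6641 = 14.4106
Step 5: Delta E = sqrt(14.4106) = 3.8

3.8 Delta E


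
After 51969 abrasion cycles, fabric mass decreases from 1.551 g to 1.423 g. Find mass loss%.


Formula: Mass loss% = ((m_before - m_after) / m_before) * 100
Step 1: Mass loss = 1.551 - 1.423 = 0.128 g
Step 2: Ratio = 0.128 / 1.551 = 0.0825274
Step 3: Mass loss% = 0.0825274 * 100 = 8.25274% ≈ 8.25%

8.25%


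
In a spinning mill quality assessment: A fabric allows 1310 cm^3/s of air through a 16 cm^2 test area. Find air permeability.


Formula: Air Permeability = Airflow / Test Area
AP = 1310 cm^3/s / 16 cm^2
AP = 81.9 cm^3/s/cm^2

81.9 cm^3/s/cm^2


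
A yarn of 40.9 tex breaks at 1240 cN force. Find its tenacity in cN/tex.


Formula: Tenacity = Breaking force / Linear density
Tenacity = 1240 cN / 40.9 tex
Tenacity = 30.32 cN/tex

30.32 cN/tex


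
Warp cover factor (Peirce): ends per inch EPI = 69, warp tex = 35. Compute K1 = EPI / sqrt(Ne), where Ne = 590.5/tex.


Formula: K1 = EPI / sqrt(Ne), with Ne = 590.5 / tex_warp
Step 1: Ne = 590.5 / 35 = 16.871
Step 2: sqrt(Ne) = sqrt(16.871) = 4.1074
Step 3: K1 = 69 / 4.1074 = 16.8

16.8


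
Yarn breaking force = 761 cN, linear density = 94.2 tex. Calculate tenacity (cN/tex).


Formula: Tenacity = Breaking force / Linear density
Tenacity = 761 cN / 94.2 tex
Tenacity = 8.08 cN/tex

8.08 cN/tex


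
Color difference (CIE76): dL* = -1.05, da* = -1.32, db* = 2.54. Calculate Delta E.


Formula: Delta E = sqrt(dL*^2 + da*^2 + db*^2)
Step 1: dL*^2 = (-1.05)^2 = 1.1025
Step 2: da*^2 = (-1.32)^2 = 1.7424
Step 3: db*^2 = 2.54^2 = 6.4516
Step 4: Sum = 1.1025 + 1.7424 + 6.4516 = 9.2965
Step 5: Delta E = sqrt(9.2965) = 3.05

3.05 Delta E


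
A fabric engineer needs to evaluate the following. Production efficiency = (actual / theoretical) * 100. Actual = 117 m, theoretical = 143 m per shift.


Formula: Efficiency% = (Actual output / Theoretical output) * 100
Efficiency% = (117 / 143) * 100
Efficiency% = 0.818182 * 100 = 81.8182% ≈ 81.8%

81.8%


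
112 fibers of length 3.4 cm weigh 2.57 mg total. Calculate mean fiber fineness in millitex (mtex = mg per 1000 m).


Formula: fineness (mtex) = mass (mg) / total length (km) = (mass_mg / total_length_m) * 1000
Step 1: Convert fiber length: 3.4 cm = 0.034 m
Step 2: Total fiber length = 112 * 0.034 = 3.808 m
Step 3: Linear density = 2.57 mg / 3.808 m = 0.6749 mg/m
Step 4: fineness = 0.6749 * 1000 = 674.9 mtex

674.9 mtex


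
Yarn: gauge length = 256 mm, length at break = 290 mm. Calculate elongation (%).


Formula: Elongation (%) = ((L_break - L0) / L0) * 100
Step 1: Extension = 290 - 256 = 34 mm
Step 2: Elongation = (34 / 256) * 100
Step 3: Elongation = 0.132813 * 100 = 13.2813% ≈ 13.3%

13.3%


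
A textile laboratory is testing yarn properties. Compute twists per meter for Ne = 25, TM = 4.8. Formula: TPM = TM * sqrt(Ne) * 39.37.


Formula: TPM = TM * sqrt(Ne) * 39.37
Step 1: sqrt(Ne) = sqrt(25) = 5
Step 2: TM * sqrt(Ne) = 4.8 * 5 = 24
Step 3: TPM = 24 * 39.37 = 945 twists/m

945 twists/m
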